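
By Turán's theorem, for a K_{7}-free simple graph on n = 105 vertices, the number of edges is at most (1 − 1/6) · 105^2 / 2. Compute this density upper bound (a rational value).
Turán density bound = (5/6) · 105^2/2 = 18375/4 ≈ 4593.75

Turán's theorem: ex(n, K_{r+1}) is achieved by the complete r-partite Turán graph T(n, r) with parts as balanced as possible, and is at most (1 − 1/r) · n^2/2. For r = 6, n = 105: the density bound is (5/6) · 11025/2 = 18375/4 ≈ 4593.75. The integer-valued extremum is e(T(105, 6)) = 4593, which is strictly less than the density bound 18375/4 since 6 ∤ 105 (the parts of T(105, 6) cannot all be equal).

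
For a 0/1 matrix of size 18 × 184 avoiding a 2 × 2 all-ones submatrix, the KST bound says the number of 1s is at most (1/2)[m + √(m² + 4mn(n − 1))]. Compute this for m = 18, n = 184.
z(18, 184; 2, 2) ≤ (1/2)[18 + √(18² + 4·18·184·183)] = (1/2)[18 + √2424708] = 787.5737

Kővári–Sós–Turán: let r_1, ..., r_18 be the row sums and z = Σ r_i the total number of 1s. Each pair of columns can share at most one row with both entries 1 (else a 2×2 all-ones block appears), so Σ_i C(r_i, 2) ≤ C(184, 2) = 16836. By convexity Σ_i C(r_i, 2) ≥ 18·C(z/18, 2) = z(z − 18)/(2·18), giving z² − 18z − 18·184·183 ≤ 0 and hence z ≤ (1/2)[18 + √(324 + 4·606096)] = (1/2)[18 + √2424708] ≈ (1/2)(18 + 1557.1474) = 787.5737.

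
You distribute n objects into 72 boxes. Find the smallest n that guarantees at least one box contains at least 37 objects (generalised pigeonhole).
n = (37 − 1)·72 + 1 = 2593

By the generalised pigeonhole principle, to guarantee some box contains ≥ r objects we need more than (r − 1) · k objects total. Threshold: n = (r − 1) · k + 1. With r = 37 and k = 72: n = 36 · 72 + 1 = 2592 + 1 = 2593. For n = 2592 = 36 · 72, we can put exactly 36 objects in every box, avoiding 37 in any single one — so 2593 is tight.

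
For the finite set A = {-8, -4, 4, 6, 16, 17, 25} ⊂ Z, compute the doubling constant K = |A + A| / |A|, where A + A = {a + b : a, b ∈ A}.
K = |A + A| / |A| = 25/7

Enumerate A + A = {a + b : a, b ∈ A}. With |A| = 7, there are |A|^2 = 49 ordered sum pairs; collecting distinct values, A + A = {-16, -12, -8, -4, -2, 0, 2, 8, 9, 10, 12, 13, 17, 20, 21, 22, 23, 29, 31, 32, 33, 34, 41, 42, 50}, so |A + A| = 25. Thus K = 25/7. For comparison, the minimum possible |A + A| over all 7-element sets is 2·7 − 1 = 13 (so min K = 13/7), attained only by arithmetic progressions.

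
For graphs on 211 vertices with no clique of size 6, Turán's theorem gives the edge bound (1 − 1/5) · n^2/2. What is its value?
Turán density bound = (4/5) · 211^2/2 = 89042/5 ≈ 17808.4

Turán's theorem: ex(n, K_{r+1}) is achieved by the complete r-partite Turán graph T(n, r) with parts as balanced as possible, and is at most (1 − 1/r) · n^2/2. For r = 5, n = 211: the density bound is (4/5) · 44521/2 = 89042/5 ≈ 17808.4. The integer-valued extremum is e(T(211, 5)) = 17808, which is strictly less than the density bound 89042/5 since 5 ∤ 211 (the parts of T(211, 5) cannot all be equal).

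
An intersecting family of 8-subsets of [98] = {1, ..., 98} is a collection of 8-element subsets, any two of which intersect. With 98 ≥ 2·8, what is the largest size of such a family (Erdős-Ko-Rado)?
max |F| = C(97, 7) = 12846240784

The Erdős-Ko-Rado theorem states: for n ≥ 2k, an intersecting family of k-subsets of an n-element set has size at most C(n − 1, k − 1), with equality for 'star' families {A ⊆ [n] : |A| = k, i ∈ A} (fix an element i). For n = 98, k = 8: C(97, 7) = 12846240784.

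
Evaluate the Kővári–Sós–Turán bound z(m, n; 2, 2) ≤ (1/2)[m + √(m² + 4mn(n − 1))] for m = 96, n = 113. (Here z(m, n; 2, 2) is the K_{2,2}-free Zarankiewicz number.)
z(96, 113; 2, 2) ≤ (1/2)[96 + √(96² + 4·96·113·112)] = (1/2)[96 + √4869120] = 1151.3041

Kővári–Sós–Turán: let r_1, ..., r_96 be the row sums and z = Σ r_i the total number of 1s. Each pair of columns can share at most one row with both entries 1 (else a 2×2 all-ones block appears), so Σ_i C(r_i, 2) ≤ C(113, 2) = 6328. By convexity Σ_i C(r_i, 2) ≥ 96·C(z/96, 2) = z(z − 96)/(2·96), giving z² − 96z − 96·113·112 ≤ 0 and hence z ≤ (1/2)[96 + √(9216 + 4·1214976)] = (1/2)[96 + √4869120] ≈ (1/2)(96 + 2206.6083) = 1151.3041.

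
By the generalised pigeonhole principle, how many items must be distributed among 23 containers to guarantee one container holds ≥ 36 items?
n = (36 − 1)·23 + 1 = 806

By the generalised pigeonhole principle, to guarantee some box contains ≥ r objects we need more than (r − 1) · k objects total. Threshold: n = (r − 1) · k + 1. With r = 36 and k = 23: n = 35 · 23 + 1 = 805 + 1 = 806. For n = 805 = 35 · 23, we can put exactly 35 objects in every box, avoiding 36 in any single one — so 806 is tight.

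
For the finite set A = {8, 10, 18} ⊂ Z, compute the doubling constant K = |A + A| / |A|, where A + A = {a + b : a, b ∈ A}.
K = |A + A| / |A| = 6/3 = 2

Enumerate A + A = {a + b : a, b ∈ A}. With |A| = 3, there are |A|^2 = 9 ordered sum pairs; collecting distinct values, A + A = {16, 18, 20, 26, 28, 36}, so |A + A| = 6. Thus K = 6/3 = 2. For comparison, the minimum possible |A + A| over all 3-element sets is 2·3 − 1 = 5 (so min K = 5/3), attained only by arithmetic progressions.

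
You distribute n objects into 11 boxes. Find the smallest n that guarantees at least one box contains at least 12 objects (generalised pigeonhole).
n = (12 − 1)·11 + 1 = 122

By the generalised pigeonhole principle, to guarantee some box contains ≥ r objects we need more than (r − 1) · k objects total. Threshold: n = (r − 1) · k + 1. With r = 12 and k = 11: n = 11 · 11 + 1 = 121 + 1 = 122. For n = 121 = 11 · 11, we can put exactly 11 objects in every box, avoiding 12 in any single one — so 122 is tight.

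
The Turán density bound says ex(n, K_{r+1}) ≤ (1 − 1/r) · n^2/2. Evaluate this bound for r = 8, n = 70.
Turán density bound = (7/8) · 70^2/2 = 8575/4 ≈ 2143.75

Turán's theorem: ex(n, K_{r+1}) is achieved by the complete r-partite Turán graph T(n, r) with parts as balanced as possible, and is at most (1 − 1/r) · n^2/2. For r = 8, n = 70: the density bound is (7/8) · 4900/2 = 8575/4 ≈ 2143.75. The integer-valued extremum is e(T(70, 8)) = 2143, which is strictly less than the density bound 8575/4 since 8 ∤ 70 (the parts of T(70, 8) cannot all be equal).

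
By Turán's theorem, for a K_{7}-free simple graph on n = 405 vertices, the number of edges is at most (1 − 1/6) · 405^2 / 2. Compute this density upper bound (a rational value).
Turán density bound = (5/6) · 405^2/2 = 273375/4 ≈ 68343.75

Turán's theorem: ex(n, K_{r+1}) is achieved by the complete r-partite Turán graph T(n, r) with parts as balanced as possible, and is at most (1 − 1/r) · n^2/2. For r = 6, n = 405: the density bound is (5/6) · 164025/2 = 273375/4 ≈ 68343.75. The integer-valued extremum is e(T(405, 6)) = 68343, which is strictly less than the density bound 273375/4 since 6 ∤ 405 (the parts of T(405, 6) cannot all be equal).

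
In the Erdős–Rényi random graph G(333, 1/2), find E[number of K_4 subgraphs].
E[# K_4] = C(333, 4) · (1/2)^C(4, 2) = 503167995 / 2^6 = 7861999.921875

For each 4-subset S of vertices (there are C(333, 4) = 503167995 such S), let X_S = 1 if S induces a K_4 (all C(4, 2) = 6 edges present). Then P(X_S = 1) = (1/2)^6 = 1/64. By linearity of expectation, E[# K_4] = C(333, 4) · (1/2)^6 = 503167995 / 64 = 7861999.921875.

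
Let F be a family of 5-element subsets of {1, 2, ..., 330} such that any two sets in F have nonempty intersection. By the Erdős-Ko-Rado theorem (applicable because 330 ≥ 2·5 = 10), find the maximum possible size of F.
max |F| = C(329, 4) = 479318126

The Erdős-Ko-Rado theorem states: for n ≥ 2k, an intersecting family of k-subsets of an n-element set has size at most C(n − 1, k − 1), with equality for 'star' families {A ⊆ [n] : |A| = k, i ∈ A} (fix an element i). For n = 330, k = 5: C(329, 4) = 479318126.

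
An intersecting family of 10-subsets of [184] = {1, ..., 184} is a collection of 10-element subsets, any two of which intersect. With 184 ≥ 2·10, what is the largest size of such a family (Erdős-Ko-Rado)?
max |F| = C(183, 9) = 519406692254450

The Erdős-Ko-Rado theorem states: for n ≥ 2k, an intersecting family of k-subsets of an n-element set has size at most C(n − 1, k − 1), with equality for 'star' families {A ⊆ [n] : |A| = k, i ∈ A} (fix an element i). For n = 184, k = 10: C(183, 9) = 519406692254450.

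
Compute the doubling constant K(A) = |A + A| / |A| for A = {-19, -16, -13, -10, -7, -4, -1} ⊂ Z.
K = |A + A| / |A| = 13/7

Enumerate A + A = {a + b : a, b ∈ A}. With |A| = 7, there are |A|^2 = 49 ordered sum pairs; collecting distinct values, A + A = {-38, -35, -32, -29, -26, -23, -20, -17, -14, -11, -8, -5, -2}, so |A + A| = 13. Thus K = 13/7. Here |A + A| = 2|A| − 1 = 13, the minimum possible — so K = 13/7 is minimal, which holds iff A is an arithmetic progression.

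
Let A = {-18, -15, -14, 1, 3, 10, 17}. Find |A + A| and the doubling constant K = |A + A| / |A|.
K = |A + A| / |A| = 26/7

Enumerate A + A = {a + b : a, b ∈ A}. With |A| = 7, there are |A|^2 = 49 ordered sum pairs; collecting distinct values, A + A = {-36, -33, -32, -30, -29, -28, -17, -15, -14, -13, -12, -11, -8, -5, -4, -1, 2, 3, 4, 6, 11, 13, 18, 20, 27, 34}, so |A + A| = 26. Thus K = 26/7. For comparison, the minimum possible |A + A| over all 7-element sets is 2·7 − 1 = 13 (so min K = 13/7), attained only by arithmetic progressions.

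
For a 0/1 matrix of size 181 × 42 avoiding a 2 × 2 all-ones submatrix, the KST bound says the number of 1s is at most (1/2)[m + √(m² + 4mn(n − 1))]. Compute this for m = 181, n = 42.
z(181, 42; 2, 2) ≤ (1/2)[181 + √(181² + 4·181·42·41)] = (1/2)[181 + √1279489] = 656.0725

Kővári–Sós–Turán: let r_1, ..., r_181 be the row sums and z = Σ r_i the total number of 1s. Each pair of columns can share at most one row with both entries 1 (else a 2×2 all-ones block appears), so Σ_i C(r_i, 2) ≤ C(42, 2) = 861. By convexity Σ_i C(r_i, 2) ≥ 181·C(z/181, 2) = z(z − 181)/(2·181), giving z² − 181z − 181·42·41 ≤ 0 and hence z ≤ (1/2)[181 + √(32761 + 4·311682)] = (1/2)[181 + √1279489] ≈ (1/2)(181 + 1131.145) = 656.0725.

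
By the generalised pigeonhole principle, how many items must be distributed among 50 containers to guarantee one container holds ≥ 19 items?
n = (19 − 1)·50 + 1 = 901

By the generalised pigeonhole principle, to guarantee some box contains ≥ r objects we need more than (r − 1) · k objects total. Threshold: n = (r − 1) · k + 1. With r = 19 and k = 50: n = 18 · 50 + 1 = 900 + 1 = 901. For n = 900 = 18 · 50, we can put exactly 18 objects in every box, avoiding 19 in any single one — so 901 is tight.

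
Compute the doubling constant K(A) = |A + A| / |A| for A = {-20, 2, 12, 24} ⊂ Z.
K = |A + A| / |A| = 9/4

Enumerate A + A = {a + b : a, b ∈ A}. With |A| = 4, there are |A|^2 = 16 ordered sum pairs; collecting distinct values, A + A = {-40, -18, -8, 4, 14, 24, 26, 36, 48}, so |A + A| = 9. Thus K = 9/4. For comparison, the minimum possible |A + A| over all 4-element sets is 2·4 − 1 = 7 (so min K = 7/4), attained only by arithmetic progressions.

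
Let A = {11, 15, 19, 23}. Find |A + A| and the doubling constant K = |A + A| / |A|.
K = |A + A| / |A| = 7/4

Enumerate A + A = {a + b : a, b ∈ A}. With |A| = 4, there are |A|^2 = 16 ordered sum pairs; collecting distinct values, A + A = {22, 26, 30, 34, 38, 42, 46}, so |A + A| = 7. Thus K = 7/4. Here |A + A| = 2|A| − 1 = 7, the minimum possible — so K = 7/4 is minimal, which holds iff A is an arithmetic progression.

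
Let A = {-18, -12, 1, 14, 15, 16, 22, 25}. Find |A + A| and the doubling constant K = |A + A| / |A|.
K = |A + A| / |A| = 33/8

Enumerate A + A = {a + b : a, b ∈ A}. With |A| = 8, there are |A|^2 = 64 ordered sum pairs; collecting distinct values, A + A = {-36, -30, -24, -17, -11, -4, -3, -2, 2, 3, 4, 7, 10, 13, 15, 16, 17, 23, 26, 28, 29, 30, 31, 32, 36, 37, 38, 39, 40, 41, 44, 47, 50}, so |A + A| = 33. Thus K = 33/8. For comparison, the minimum possible |A + A| over all 8-element sets is 2·8 − 1 = 15 (so min K = 15/8), attained only by arithmetic progressions.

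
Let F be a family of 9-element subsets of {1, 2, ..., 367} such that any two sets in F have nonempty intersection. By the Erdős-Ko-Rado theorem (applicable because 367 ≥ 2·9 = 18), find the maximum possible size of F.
max |F| = C(366, 8) = 7393909947633495

Erdős-Ko-Rado (1961): when n ≥ 2k, max |F| = C(n−1, k−1). The bound is attained by the star {A : i ∈ A} for any fixed i ∈ [n]. Here C(367−1, 9−1) = C(366, 8) = 7393909947633495.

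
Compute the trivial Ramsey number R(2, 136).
R(2, 136) = 136

R(2, k) = k for all k ≥ 2: in a 2-colouring of K_k, either some edge is red (a red K_2) or all edges are blue (a blue K_k). And K_{135} coloured all-blue has no blue K_136, so R(2, 136) > 135. Hence R(2, 136) = 136.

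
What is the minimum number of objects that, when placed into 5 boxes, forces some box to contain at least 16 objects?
n = (16 − 1)·5 + 1 = 76

By the generalised pigeonhole principle, to guarantee some box contains ≥ r objects we need more than (r − 1) · k objects total. Threshold: n = (r − 1) · k + 1. With r = 16 and k = 5: n = 15 · 5 + 1 = 75 + 1 = 76. For n = 75 = 15 · 5, we can put exactly 15 objects in every box, avoiding 16 in any single one — so 76 is tight.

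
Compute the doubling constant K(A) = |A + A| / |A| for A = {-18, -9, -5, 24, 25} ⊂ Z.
K = |A + A| / |A| = 15/5 = 3

Enumerate A + A = {a + b : a, b ∈ A}. With |A| = 5, there are |A|^2 = 25 ordered sum pairs; collecting distinct values, A + A = {-36, -27, -23, -18, -14, -10, 6, 7, 15, 16, 19, 20, 48, 49, 50}, so |A + A| = 15. Thus K = 15/5 = 3. For comparison, the minimum possible |A + A| over all 5-element sets is 2·5 − 1 = 9 (so min K = 9/5), attained only by arithmetic progressions.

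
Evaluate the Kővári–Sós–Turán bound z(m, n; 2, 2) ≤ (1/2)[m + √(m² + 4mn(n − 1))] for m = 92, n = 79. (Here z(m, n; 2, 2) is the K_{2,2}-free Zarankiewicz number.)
z(92, 79; 2, 2) ≤ (1/2)[92 + √(92² + 4·92·79·78)] = (1/2)[92 + √2276080] = 800.3341

Kővári–Sós–Turán: let r_1, ..., r_92 be the row sums and z = Σ r_i the total number of 1s. Each pair of columns can share at most one row with both entries 1 (else a 2×2 all-ones block appears), so Σ_i C(r_i, 2) ≤ C(79, 2) = 3081. By convexity Σ_i C(r_i, 2) ≥ 92·C(z/92, 2) = z(z − 92)/(2·92), giving z² − 92z − 92·79·78 ≤ 0 and hence z ≤ (1/2)[92 + √(8464 + 4·566904)] = (1/2)[92 + √2276080] ≈ (1/2)(92 + 1508.6683) = 800.3341.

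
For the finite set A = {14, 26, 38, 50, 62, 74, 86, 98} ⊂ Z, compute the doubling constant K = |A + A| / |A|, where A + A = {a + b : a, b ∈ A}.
K = |A + A| / |A| = 15/8

Enumerate A + A = {a + b : a, b ∈ A}. With |A| = 8, there are |A|^2 = 64 ordered sum pairs; collecting distinct values, A + A = {28, 40, 52, 64, 76, 88, 100, 112, 124, 136, 148, 160, 172, 184, 196}, so |A + A| = 15. Thus K = 15/8. Here |A + A| = 2|A| − 1 = 15, the minimum possible — so K = 15/8 is minimal, which holds iff A is an arithmetic progression.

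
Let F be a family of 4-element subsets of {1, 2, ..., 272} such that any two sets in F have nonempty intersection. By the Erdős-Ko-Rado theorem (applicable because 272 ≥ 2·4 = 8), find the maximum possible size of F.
max |F| = C(271, 3) = 3280455

Erdős-Ko-Rado (1961): when n ≥ 2k, max |F| = C(n−1, k−1). The bound is attained by the star {A : i ∈ A} for any fixed i ∈ [n]. Here C(272−1, 4−1) = C(271, 3) = 3280455.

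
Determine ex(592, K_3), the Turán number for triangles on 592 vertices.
ex(592, K_3) = ⌊592^2/4⌋ = 87616

Mantel (1907): a triangle-free graph on n vertices has at most ⌊n^2/4⌋ edges, with equality for the complete bipartite graph K_{⌊n/2⌋, ⌈n/2⌉}. For n = 592: ⌊592^2/4⌋ = ⌊350464/4⌋ = 87616. The extremal graph is K_{296, 296}, which has 296·296 = 87616 edges.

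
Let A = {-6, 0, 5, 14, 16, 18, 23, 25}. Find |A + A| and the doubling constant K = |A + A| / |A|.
K = |A + A| / |A| = 28/8 = 7/2

Enumerate A + A = {a + b : a, b ∈ A}. With |A| = 8, there are |A|^2 = 64 ordered sum pairs; collecting distinct values, A + A = {-12, -6, -1, 0, 5, 8, 10, 12, 14, 16, 17, 18, 19, 21, 23, 25, 28, 30, 32, 34, 36, 37, 39, 41, 43, 46, 48, 50}, so |A + A| = 28. Thus K = 28/8 = 7/2. For comparison, the minimum possible |A + A| over all 8-element sets is 2·8 − 1 = 15 (so min K = 15/8), attained only by arithmetic progressions.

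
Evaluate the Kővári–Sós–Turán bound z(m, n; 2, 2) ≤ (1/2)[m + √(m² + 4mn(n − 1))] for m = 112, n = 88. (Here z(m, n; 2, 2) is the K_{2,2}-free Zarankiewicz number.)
z(112, 88; 2, 2) ≤ (1/2)[112 + √(112² + 4·112·88·87)] = (1/2)[112 + √3442432] = 983.6896

Kővári–Sós–Turán: let r_1, ..., r_112 be the row sums and z = Σ r_i the total number of 1s. Each pair of columns can share at most one row with both entries 1 (else a 2×2 all-ones block appears), so Σ_i C(r_i, 2) ≤ C(88, 2) = 3828. By convexity Σ_i C(r_i, 2) ≥ 112·C(z/112, 2) = z(z − 112)/(2·112), giving z² − 112z − 112·88·87 ≤ 0 and hence z ≤ (1/2)[112 + √(12544 + 4·857472)] = (1/2)[112 + √3442432] ≈ (1/2)(112 + 1855.3792) = 983.6896.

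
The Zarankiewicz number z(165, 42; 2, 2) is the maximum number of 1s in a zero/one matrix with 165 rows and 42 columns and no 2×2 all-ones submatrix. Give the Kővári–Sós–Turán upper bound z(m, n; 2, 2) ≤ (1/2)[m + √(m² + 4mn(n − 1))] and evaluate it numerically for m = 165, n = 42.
z(165, 42; 2, 2) ≤ (1/2)[165 + √(165² + 4·165·42·41)] = (1/2)[165 + √1163745] = 621.8851

Kővári–Sós–Turán: let r_1, ..., r_165 be the row sums and z = Σ r_i the total number of 1s. Each pair of columns can share at most one row with both entries 1 (else a 2×2 all-ones block appears), so Σ_i C(r_i, 2) ≤ C(42, 2) = 861. By convexity Σ_i C(r_i, 2) ≥ 165·C(z/165, 2) = z(z − 165)/(2·165), giving z² − 165z − 165·42·41 ≤ 0 and hence z ≤ (1/2)[165 + √(27225 + 4·284130)] = (1/2)[165 + √1163745] ≈ (1/2)(165 + 1078.7701) = 621.8851.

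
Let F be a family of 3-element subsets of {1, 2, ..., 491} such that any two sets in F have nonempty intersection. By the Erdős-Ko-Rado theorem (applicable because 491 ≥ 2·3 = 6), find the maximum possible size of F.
max |F| = C(490, 2) = 119805

Erdős-Ko-Rado (1961): when n ≥ 2k, max |F| = C(n−1, k−1). The bound is attained by the star {A : i ∈ A} for any fixed i ∈ [n]. Here C(491−1, 3−1) = C(490, 2) = 119805.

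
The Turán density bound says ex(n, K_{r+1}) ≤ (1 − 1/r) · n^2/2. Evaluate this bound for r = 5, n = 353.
Turán density bound = (4/5) · 353^2/2 = 249218/5 ≈ 49843.6

Turán's theorem: ex(n, K_{r+1}) is achieved by the complete r-partite Turán graph T(n, r) with parts as balanced as possible, and is at most (1 − 1/r) · n^2/2. For r = 5, n = 353: the density bound is (4/5) · 124609/2 = 249218/5 ≈ 49843.6. The integer-valued extremum is e(T(353, 5)) = 49843, which is strictly less than the density bound 249218/5 since 5 ∤ 353 (the parts of T(353, 5) cannot all be equal).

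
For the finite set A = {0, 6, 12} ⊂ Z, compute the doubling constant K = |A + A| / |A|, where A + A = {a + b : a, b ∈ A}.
K = |A + A| / |A| = 5/3

Enumerate A + A = {a + b : a, b ∈ A}. With |A| = 3, there are |A|^2 = 9 ordered sum pairs; collecting distinct values, A + A = {0, 6, 12, 18, 24}, so |A + A| = 5. Thus K = 5/3. Here |A + A| = 2|A| − 1 = 5, the minimum possible — so K = 5/3 is minimal, which holds iff A is an arithmetic progression.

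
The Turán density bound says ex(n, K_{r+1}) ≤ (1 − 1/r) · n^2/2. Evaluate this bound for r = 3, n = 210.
Turán density bound = (2/3) · 210^2/2 = 14700

Turán's theorem: ex(n, K_{r+1}) is achieved by the complete r-partite Turán graph T(n, r) with parts as balanced as possible, and is at most (1 − 1/r) · n^2/2. For r = 3, n = 210: the density bound is (2/3) · 44100/2 = 14700. Since 3 ∣ 210, the Turán graph T(210, 3) has parts of equal size 70, and its edge count e(T(210, 3)) = 14700 attains the density bound exactly.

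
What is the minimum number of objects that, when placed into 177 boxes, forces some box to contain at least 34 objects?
n = (34 − 1)·177 + 1 = 5842

By the generalised pigeonhole principle, to guarantee some box contains ≥ r objects we need more than (r − 1) · k objects total. Threshold: n = (r − 1) · k + 1. With r = 34 and k = 177: n = 33 · 177 + 1 = 5841 + 1 = 5842. For n = 5841 = 33 · 177, we can put exactly 33 objects in every box, avoiding 34 in any single one — so 5842 is tight.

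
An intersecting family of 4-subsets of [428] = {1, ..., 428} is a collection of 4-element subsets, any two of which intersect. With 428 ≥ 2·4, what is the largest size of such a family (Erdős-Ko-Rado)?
max |F| = C(427, 3) = 12884725

Erdős-Ko-Rado (1961): when n ≥ 2k, max |F| = C(n−1, k−1). The bound is attained by the star {A : i ∈ A} for any fixed i ∈ [n]. Here C(428−1, 4−1) = C(427, 3) = 12884725.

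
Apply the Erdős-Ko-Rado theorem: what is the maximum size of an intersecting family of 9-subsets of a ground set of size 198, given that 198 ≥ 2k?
max |F| = C(197, 8) = 48717346033720

Erdős-Ko-Rado (1961): when n ≥ 2k, max |F| = C(n−1, k−1). The bound is attained by the star {A : i ∈ A} for any fixed i ∈ [n]. Here C(198−1, 9−1) = C(197, 8) = 48717346033720.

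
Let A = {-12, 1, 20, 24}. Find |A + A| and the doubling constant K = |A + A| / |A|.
K = |A + A| / |A| = 10/4 = 5/2

Enumerate A + A = {a + b : a, b ∈ A}. With |A| = 4, there are |A|^2 = 16 ordered sum pairs; collecting distinct values, A + A = {-24, -11, 2, 8, 12, 21, 25, 40, 44, 48}, so |A + A| = 10. Thus K = 10/4 = 5/2. For comparison, the minimum possible |A + A| over all 4-element sets is 2·4 − 1 = 7 (so min K = 7/4), attained only by arithmetic progressions.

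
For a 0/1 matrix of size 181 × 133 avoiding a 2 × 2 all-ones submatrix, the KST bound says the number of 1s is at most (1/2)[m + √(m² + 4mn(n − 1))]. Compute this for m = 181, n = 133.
z(181, 133; 2, 2) ≤ (1/2)[181 + √(181² + 4·181·133·132)] = (1/2)[181 + √12743305] = 1875.3883

Kővári–Sós–Turán: let r_1, ..., r_181 be the row sums and z = Σ r_i the total number of 1s. Each pair of columns can share at most one row with both entries 1 (else a 2×2 all-ones block appears), so Σ_i C(r_i, 2) ≤ C(133, 2) = 8778. By convexity Σ_i C(r_i, 2) ≥ 181·C(z/181, 2) = z(z − 181)/(2·181), giving z² − 181z − 181·133·132 ≤ 0 and hence z ≤ (1/2)[181 + √(32761 + 4·3177636)] = (1/2)[181 + √12743305] ≈ (1/2)(181 + 3569.7766) = 1875.3883.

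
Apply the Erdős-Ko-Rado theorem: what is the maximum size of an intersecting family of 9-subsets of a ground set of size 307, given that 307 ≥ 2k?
max |F| = C(306, 8) = 1738532589399450

The Erdős-Ko-Rado theorem states: for n ≥ 2k, an intersecting family of k-subsets of an n-element set has size at most C(n − 1, k − 1), with equality for 'star' families {A ⊆ [n] : |A| = k, i ∈ A} (fix an element i). For n = 307, k = 9: C(306, 8) = 1738532589399450.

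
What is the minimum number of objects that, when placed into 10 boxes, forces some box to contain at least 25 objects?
n = (25 − 1)·10 + 1 = 241

By the generalised pigeonhole principle, to guarantee some box contains ≥ r objects we need more than (r − 1) · k objects total. Threshold: n = (r − 1) · k + 1. With r = 25 and k = 10: n = 24 · 10 + 1 = 240 + 1 = 241. For n = 240 = 24 · 10, we can put exactly 24 objects in every box, avoiding 25 in any single one — so 241 is tight.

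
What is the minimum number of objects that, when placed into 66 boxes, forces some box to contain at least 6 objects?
n = (6 − 1)·66 + 1 = 331

By the generalised pigeonhole principle, to guarantee some box contains ≥ r objects we need more than (r − 1) · k objects total. Threshold: n = (r − 1) · k + 1. With r = 6 and k = 66: n = 5 · 66 + 1 = 330 + 1 = 331. For n = 330 = 5 · 66, we can put exactly 5 objects in every box, avoiding 6 in any single one — so 331 is tight.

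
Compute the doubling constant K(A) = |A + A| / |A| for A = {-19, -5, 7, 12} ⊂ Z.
K = |A + A| / |A| = 10/4 = 5/2

Enumerate A + A = {a + b : a, b ∈ A}. With |A| = 4, there are |A|^2 = 16 ordered sum pairs; collecting distinct values, A + A = {-38, -24, -12, -10, -7, 2, 7, 14, 19, 24}, so |A + A| = 10. Thus K = 10/4 = 5/2. For comparison, the minimum possible |A + A| over all 4-element sets is 2·4 − 1 = 7 (so min K = 7/4), attained only by arithmetic progressions.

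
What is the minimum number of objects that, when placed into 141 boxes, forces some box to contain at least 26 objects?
n = (26 − 1)·141 + 1 = 3526

By the generalised pigeonhole principle, to guarantee some box contains ≥ r objects we need more than (r − 1) · k objects total. Threshold: n = (r − 1) · k + 1. With r = 26 and k = 141: n = 25 · 141 + 1 = 3525 + 1 = 3526. For n = 3525 = 25 · 141, we can put exactly 25 objects in every box, avoiding 26 in any single one — so 3526 is tight.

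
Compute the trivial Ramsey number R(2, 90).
R(2, 90) = 90

R(2, k) = k for all k ≥ 2: in a 2-colouring of K_k, either some edge is red (a red K_2) or all edges are blue (a blue K_k). And K_{89} coloured all-blue has no blue K_90, so R(2, 90) > 89. Hence R(2, 90) = 90.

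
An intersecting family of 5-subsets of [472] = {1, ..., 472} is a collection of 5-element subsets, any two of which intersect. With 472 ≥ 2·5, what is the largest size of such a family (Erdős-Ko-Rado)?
max |F| = C(471, 4) = 2024539335

Erdős-Ko-Rado (1961): when n ≥ 2k, max |F| = C(n−1, k−1). The bound is attained by the star {A : i ∈ A} for any fixed i ∈ [n]. Here C(472−1, 5−1) = C(471, 4) = 2024539335.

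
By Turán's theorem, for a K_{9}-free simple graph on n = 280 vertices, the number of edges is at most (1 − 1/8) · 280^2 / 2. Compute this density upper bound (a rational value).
Turán density bound = (7/8) · 280^2/2 = 34300

Turán's theorem: ex(n, K_{r+1}) is achieved by the complete r-partite Turán graph T(n, r) with parts as balanced as possible, and is at most (1 − 1/r) · n^2/2. For r = 8, n = 280: the density bound is (7/8) · 78400/2 = 34300. Since 8 ∣ 280, the Turán graph T(280, 8) has parts of equal size 35, and its edge count e(T(280, 8)) = 34300 attains the density bound exactly.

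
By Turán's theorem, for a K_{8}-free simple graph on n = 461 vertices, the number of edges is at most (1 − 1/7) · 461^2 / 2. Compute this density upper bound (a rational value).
Turán density bound = (6/7) · 461^2/2 = 637563/7 ≈ 91080.4286

Turán's theorem: ex(n, K_{r+1}) is achieved by the complete r-partite Turán graph T(n, r) with parts as balanced as possible, and is at most (1 − 1/r) · n^2/2. For r = 7, n = 461: the density bound is (6/7) · 212521/2 = 637563/7 ≈ 91080.4286. The integer-valued extremum is e(T(461, 7)) = 91080, which is strictly less than the density bound 637563/7 since 7 ∤ 461 (the parts of T(461, 7) cannot all be equal).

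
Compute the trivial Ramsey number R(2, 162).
R(2, 162) = 162

R(2, k) = k for all k ≥ 2: in a 2-colouring of K_k, either some edge is red (a red K_2) or all edges are blue (a blue K_k). And K_{161} coloured all-blue has no blue K_162, so R(2, 162) > 161. Hence R(2, 162) = 162.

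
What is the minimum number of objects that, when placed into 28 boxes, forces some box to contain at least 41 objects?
n = (41 − 1)·28 + 1 = 1121

By the generalised pigeonhole principle, to guarantee some box contains ≥ r objects we need more than (r − 1) · k objects total. Threshold: n = (r − 1) · k + 1. With r = 41 and k = 28: n = 40 · 28 + 1 = 1120 + 1 = 1121. For n = 1120 = 40 · 28, we can put exactly 40 objects in every box, avoiding 41 in any single one — so 1121 is tight.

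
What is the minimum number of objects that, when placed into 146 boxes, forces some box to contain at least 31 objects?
n = (31 − 1)·146 + 1 = 4381

By the generalised pigeonhole principle, to guarantee some box contains ≥ r objects we need more than (r − 1) · k objects total. Threshold: n = (r − 1) · k + 1. With r = 31 and k = 146: n = 30 · 146 + 1 = 4380 + 1 = 4381. For n = 4380 = 30 · 146, we can put exactly 30 objects in every box, avoiding 31 in any single one — so 4381 is tight.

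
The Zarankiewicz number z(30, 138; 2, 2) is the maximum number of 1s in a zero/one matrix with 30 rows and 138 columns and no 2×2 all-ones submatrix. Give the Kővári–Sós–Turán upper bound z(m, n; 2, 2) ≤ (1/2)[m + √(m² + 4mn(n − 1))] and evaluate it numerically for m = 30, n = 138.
z(30, 138; 2, 2) ≤ (1/2)[30 + √(30² + 4·30·138·137)] = (1/2)[30 + √2269620] = 768.2629

Kővári–Sós–Turán: let r_1, ..., r_30 be the row sums and z = Σ r_i the total number of 1s. Each pair of columns can share at most one row with both entries 1 (else a 2×2 all-ones block appears), so Σ_i C(r_i, 2) ≤ C(138, 2) = 9453. By convexity Σ_i C(r_i, 2) ≥ 30·C(z/30, 2) = z(z − 30)/(2·30), giving z² − 30z − 30·138·137 ≤ 0 and hence z ≤ (1/2)[30 + √(900 + 4·567180)] = (1/2)[30 + √2269620] ≈ (1/2)(30 + 1506.5258) = 768.2629.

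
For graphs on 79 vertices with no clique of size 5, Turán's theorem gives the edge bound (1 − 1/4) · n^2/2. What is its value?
Turán density bound = (3/4) · 79^2/2 = 18723/8 ≈ 2340.375

Turán's theorem: ex(n, K_{r+1}) is achieved by the complete r-partite Turán graph T(n, r) with parts as balanced as possible, and is at most (1 − 1/r) · n^2/2. For r = 4, n = 79: the density bound is (3/4) · 6241/2 = 18723/8 ≈ 2340.375. The integer-valued extremum is e(T(79, 4)) = 2340, which is strictly less than the density bound 18723/8 since 4 ∤ 79 (the parts of T(79, 4) cannot all be equal).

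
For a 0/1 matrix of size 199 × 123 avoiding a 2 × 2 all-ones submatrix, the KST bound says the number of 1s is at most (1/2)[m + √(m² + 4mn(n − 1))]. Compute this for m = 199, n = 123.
z(199, 123; 2, 2) ≤ (1/2)[199 + √(199² + 4·199·123·122)] = (1/2)[199 + √11984377] = 1830.4229

Kővári–Sós–Turán: let r_1, ..., r_199 be the row sums and z = Σ r_i the total number of 1s. Each pair of columns can share at most one row with both entries 1 (else a 2×2 all-ones block appears), so Σ_i C(r_i, 2) ≤ C(123, 2) = 7503. By convexity Σ_i C(r_i, 2) ≥ 199·C(z/199, 2) = z(z − 199)/(2·199), giving z² − 199z − 199·123·122 ≤ 0 and hence z ≤ (1/2)[199 + √(39601 + 4·2986194)] = (1/2)[199 + √11984377] ≈ (1/2)(199 + 3461.8459) = 1830.4229.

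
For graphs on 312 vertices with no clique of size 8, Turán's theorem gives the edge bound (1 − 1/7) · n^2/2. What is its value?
Turán density bound = (6/7) · 312^2/2 = 292032/7 ≈ 41718.8571

Turán's theorem: ex(n, K_{r+1}) is achieved by the complete r-partite Turán graph T(n, r) with parts as balanced as possible, and is at most (1 − 1/r) · n^2/2. For r = 7, n = 312: the density bound is (6/7) · 97344/2 = 292032/7 ≈ 41718.8571. The integer-valued extremum is e(T(312, 7)) = 41718, which is strictly less than the density bound 292032/7 since 7 ∤ 312 (the parts of T(312, 7) cannot all be equal).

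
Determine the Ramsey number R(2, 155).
R(2, 155) = 155

R(2, k) = k for all k ≥ 2: in a 2-colouring of K_k, either some edge is red (a red K_2) or all edges are blue (a blue K_k). And K_{154} coloured all-blue has no blue K_155, so R(2, 155) > 154. Hence R(2, 155) = 155.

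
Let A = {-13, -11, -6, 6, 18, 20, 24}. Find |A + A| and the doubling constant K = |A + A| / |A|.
K = |A + A| / |A| = 26/7

Enumerate A + A = {a + b : a, b ∈ A}. With |A| = 7, there are |A|^2 = 49 ordered sum pairs; collecting distinct values, A + A = {-26, -24, -22, -19, -17, -12, -7, -5, 0, 5, 7, 9, 11, 12, 13, 14, 18, 24, 26, 30, 36, 38, 40, 42, 44, 48}, so |A + A| = 26. Thus K = 26/7. For comparison, the minimum possible |A + A| over all 7-element sets is 2·7 − 1 = 13 (so min K = 13/7), attained only by arithmetic progressions.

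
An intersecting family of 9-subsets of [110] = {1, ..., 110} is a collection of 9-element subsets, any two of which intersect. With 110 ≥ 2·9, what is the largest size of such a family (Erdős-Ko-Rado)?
max |F| = C(109, 8) = 379908847539

Erdős-Ko-Rado (1961): when n ≥ 2k, max |F| = C(n−1, k−1). The bound is attained by the star {A : i ∈ A} for any fixed i ∈ [n]. Here C(110−1, 9−1) = C(109, 8) = 379908847539.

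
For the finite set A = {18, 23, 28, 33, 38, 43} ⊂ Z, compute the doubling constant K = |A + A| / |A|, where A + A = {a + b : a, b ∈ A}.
K = |A + A| / |A| = 11/6

Enumerate A + A = {a + b : a, b ∈ A}. With |A| = 6, there are |A|^2 = 36 ordered sum pairs; collecting distinct values, A + A = {36, 41, 46, 51, 56, 61, 66, 71, 76, 81, 86}, so |A + A| = 11. Thus K = 11/6. Here |A + A| = 2|A| − 1 = 11, the minimum possible — so K = 11/6 is minimal, which holds iff A is an arithmetic progression.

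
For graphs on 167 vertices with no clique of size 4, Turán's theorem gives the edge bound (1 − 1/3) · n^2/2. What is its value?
Turán density bound = (2/3) · 167^2/2 = 27889/3 ≈ 9296.3333

Turán's theorem: ex(n, K_{r+1}) is achieved by the complete r-partite Turán graph T(n, r) with parts as balanced as possible, and is at most (1 − 1/r) · n^2/2. For r = 3, n = 167: the density bound is (2/3) · 27889/2 = 27889/3 ≈ 9296.3333. The integer-valued extremum is e(T(167, 3)) = 9296, which is strictly less than the density bound 27889/3 since 3 ∤ 167 (the parts of T(167, 3) cannot all be equal).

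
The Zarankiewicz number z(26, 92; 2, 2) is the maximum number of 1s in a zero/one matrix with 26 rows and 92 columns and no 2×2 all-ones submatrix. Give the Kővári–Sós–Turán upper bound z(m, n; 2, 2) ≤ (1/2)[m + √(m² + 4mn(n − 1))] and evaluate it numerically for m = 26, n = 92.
z(26, 92; 2, 2) ≤ (1/2)[26 + √(26² + 4·26·92·91)] = (1/2)[26 + √871364] = 479.7344

Kővári–Sós–Turán: let r_1, ..., r_26 be the row sums and z = Σ r_i the total number of 1s. Each pair of columns can share at most one row with both entries 1 (else a 2×2 all-ones block appears), so Σ_i C(r_i, 2) ≤ C(92, 2) = 4186. By convexity Σ_i C(r_i, 2) ≥ 26·C(z/26, 2) = z(z − 26)/(2·26), giving z² − 26z − 26·92·91 ≤ 0 and hence z ≤ (1/2)[26 + √(676 + 4·217672)] = (1/2)[26 + √871364] ≈ (1/2)(26 + 933.4688) = 479.7344.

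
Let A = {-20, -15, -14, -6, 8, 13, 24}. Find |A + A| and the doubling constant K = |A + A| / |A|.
K = |A + A| / |A| = 26/7

Enumerate A + A = {a + b : a, b ∈ A}. With |A| = 7, there are |A|^2 = 49 ordered sum pairs; collecting distinct values, A + A = {-40, -35, -34, -30, -29, -28, -26, -21, -20, -12, -7, -6, -2, -1, 2, 4, 7, 9, 10, 16, 18, 21, 26, 32, 37, 48}, so |A + A| = 26. Thus K = 26/7. For comparison, the minimum possible |A + A| over all 7-element sets is 2·7 − 1 = 13 (so min K = 13/7), attained only by arithmetic progressions.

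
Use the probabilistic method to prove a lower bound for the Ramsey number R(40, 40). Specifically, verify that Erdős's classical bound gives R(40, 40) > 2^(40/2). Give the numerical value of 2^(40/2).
2^(40/2) = 1048576; so R(40, 40) > 1048576

Colour each edge of K_n uniformly at random with red/blue. The expected number of monochromatic K_40 is C(n, 40) · 2 · 2^(−C(40,2)). If C(n, 40) · 2^(1 − C(40,2)) < 1, then with positive probability no monochromatic K_40 exists, so R(40, 40) > n. The standard estimate C(n, 40) ≤ n^40/40! shows this inequality holds whenever n ≤ 2^(40/2) (since 40! · 2^(C(40,2) − 1) > 2^(40^2/2) ≥ n^40). Hence R(40, 40) > 2^(40/2) = 1048576.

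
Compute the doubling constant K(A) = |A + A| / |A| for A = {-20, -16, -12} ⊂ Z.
K = |A + A| / |A| = 5/3

Enumerate A + A = {a + b : a, b ∈ A}. With |A| = 3, there are |A|^2 = 9 ordered sum pairs; collecting distinct values, A + A = {-40, -36, -32, -28, -24}, so |A + A| = 5. Thus K = 5/3. Here |A + A| = 2|A| − 1 = 5, the minimum possible — so K = 5/3 is minimal, which holds iff A is an arithmetic progression.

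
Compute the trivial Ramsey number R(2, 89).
R(2, 89) = 89

R(2, k) = k for all k ≥ 2: in a 2-colouring of K_k, either some edge is red (a red K_2) or all edges are blue (a blue K_k). And K_{88} coloured all-blue has no blue K_89, so R(2, 89) > 88. Hence R(2, 89) = 89.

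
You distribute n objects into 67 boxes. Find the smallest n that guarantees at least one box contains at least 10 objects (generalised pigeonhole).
n = (10 − 1)·67 + 1 = 604

By the generalised pigeonhole principle, to guarantee some box contains ≥ r objects we need more than (r − 1) · k objects total. Threshold: n = (r − 1) · k + 1. With r = 10 and k = 67: n = 9 · 67 + 1 = 603 + 1 = 604. For n = 603 = 9 · 67, we can put exactly 9 objects in every box, avoiding 10 in any single one — so 604 is tight.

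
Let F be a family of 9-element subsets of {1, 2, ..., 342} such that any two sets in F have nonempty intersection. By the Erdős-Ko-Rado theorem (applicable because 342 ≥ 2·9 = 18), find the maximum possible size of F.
max |F| = C(341, 8) = 4174357337091370

Erdős-Ko-Rado (1961): when n ≥ 2k, max |F| = C(n−1, k−1). The bound is attained by the star {A : i ∈ A} for any fixed i ∈ [n]. Here C(342−1, 9−1) = C(341, 8) = 4174357337091370.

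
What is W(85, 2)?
W(85, 2) = 85 + 1 = 86

A 2-term AP is any pair of integers, so a monochromatic 2-AP exists iff some colour is used at least twice. With 85 colours, the colouring i ↦ i on {1, ..., 85} uses each colour once, avoiding any monochromatic pair, so W(85, 2) > 85. For {1, ..., 86}, pigeonhole forces two integers of the same colour, which form a monochromatic 2-AP. Hence W(85, 2) = 86.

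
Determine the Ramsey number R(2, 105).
R(2, 105) = 105

R(2, k) = k for all k ≥ 2: in a 2-colouring of K_k, either some edge is red (a red K_2) or all edges are blue (a blue K_k). And K_{104} coloured all-blue has no blue K_105, so R(2, 105) > 104. Hence R(2, 105) = 105.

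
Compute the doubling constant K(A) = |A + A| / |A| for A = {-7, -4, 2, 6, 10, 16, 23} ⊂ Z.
K = |A + A| / |A| = 25/7

Enumerate A + A = {a + b : a, b ∈ A}. With |A| = 7, there are |A|^2 = 49 ordered sum pairs; collecting distinct values, A + A = {-14, -11, -8, -5, -2, -1, 2, 3, 4, 6, 8, 9, 12, 16, 18, 19, 20, 22, 25, 26, 29, 32, 33, 39, 46}, so |A + A| = 25. Thus K = 25/7. For comparison, the minimum possible |A + A| over all 7-element sets is 2·7 − 1 = 13 (so min K = 13/7), attained only by arithmetic progressions.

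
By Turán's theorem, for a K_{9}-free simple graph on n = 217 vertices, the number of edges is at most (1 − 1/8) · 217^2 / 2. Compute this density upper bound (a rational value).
Turán density bound = (7/8) · 217^2/2 = 329623/16 ≈ 20601.4375

Turán's theorem: ex(n, K_{r+1}) is achieved by the complete r-partite Turán graph T(n, r) with parts as balanced as possible, and is at most (1 − 1/r) · n^2/2. For r = 8, n = 217: the density bound is (7/8) · 47089/2 = 329623/16 ≈ 20601.4375. The integer-valued extremum is e(T(217, 8)) = 20601, which is strictly less than the density bound 329623/16 since 8 ∤ 217 (the parts of T(217, 8) cannot all be equal).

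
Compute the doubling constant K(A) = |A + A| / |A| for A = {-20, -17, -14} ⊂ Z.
K = |A + A| / |A| = 5/3

Enumerate A + A = {a + b : a, b ∈ A}. With |A| = 3, there are |A|^2 = 9 ordered sum pairs; collecting distinct values, A + A = {-40, -37, -34, -31, -28}, so |A + A| = 5. Thus K = 5/3. Here |A + A| = 2|A| − 1 = 5, the minimum possible — so K = 5/3 is minimal, which holds iff A is an arithmetic progression.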